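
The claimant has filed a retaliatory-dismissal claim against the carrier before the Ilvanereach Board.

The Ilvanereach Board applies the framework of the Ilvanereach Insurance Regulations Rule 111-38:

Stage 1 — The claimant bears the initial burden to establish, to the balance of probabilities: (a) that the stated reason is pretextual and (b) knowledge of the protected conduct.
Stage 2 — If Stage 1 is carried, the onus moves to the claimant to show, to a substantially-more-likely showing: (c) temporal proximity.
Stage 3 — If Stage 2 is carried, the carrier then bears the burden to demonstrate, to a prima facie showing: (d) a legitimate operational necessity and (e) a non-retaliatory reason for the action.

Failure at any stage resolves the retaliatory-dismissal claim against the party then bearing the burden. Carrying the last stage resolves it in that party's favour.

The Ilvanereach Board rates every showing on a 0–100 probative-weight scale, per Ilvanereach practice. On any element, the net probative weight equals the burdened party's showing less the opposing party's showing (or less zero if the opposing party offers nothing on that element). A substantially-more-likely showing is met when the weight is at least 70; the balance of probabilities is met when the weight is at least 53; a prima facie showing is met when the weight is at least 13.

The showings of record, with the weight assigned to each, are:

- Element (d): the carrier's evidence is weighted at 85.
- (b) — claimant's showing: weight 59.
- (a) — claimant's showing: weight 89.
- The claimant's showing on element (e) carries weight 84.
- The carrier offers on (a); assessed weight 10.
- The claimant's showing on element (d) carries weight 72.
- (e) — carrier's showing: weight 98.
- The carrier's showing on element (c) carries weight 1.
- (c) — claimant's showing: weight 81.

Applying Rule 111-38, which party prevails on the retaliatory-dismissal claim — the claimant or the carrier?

Stage 1 (claimant, the balance of probabilities, weight is at least 53): (a) net 89−10=79 ≥ 53 — meets; (b) 59 ≥ 53 — meets.
  All elements met. The claimant retains the burden for Stage 2.
Stage 2 (claimant, a substantially-more-likely showing, weight is at least 70): (c) net 81−1=80 ≥ 70 — meets.
  Stage 2 is satisfied; the onus moves to the carrier.
Stage 3 (carrier, a prima facie showing, weight is at least 13): (d) net 85−72=13 ≥ 13 — meets; (e) net 98−84=14 ≥ 13 — meets.
  All elements met at the final stage.
With every stage satisfied, the carrier prevails.

carrier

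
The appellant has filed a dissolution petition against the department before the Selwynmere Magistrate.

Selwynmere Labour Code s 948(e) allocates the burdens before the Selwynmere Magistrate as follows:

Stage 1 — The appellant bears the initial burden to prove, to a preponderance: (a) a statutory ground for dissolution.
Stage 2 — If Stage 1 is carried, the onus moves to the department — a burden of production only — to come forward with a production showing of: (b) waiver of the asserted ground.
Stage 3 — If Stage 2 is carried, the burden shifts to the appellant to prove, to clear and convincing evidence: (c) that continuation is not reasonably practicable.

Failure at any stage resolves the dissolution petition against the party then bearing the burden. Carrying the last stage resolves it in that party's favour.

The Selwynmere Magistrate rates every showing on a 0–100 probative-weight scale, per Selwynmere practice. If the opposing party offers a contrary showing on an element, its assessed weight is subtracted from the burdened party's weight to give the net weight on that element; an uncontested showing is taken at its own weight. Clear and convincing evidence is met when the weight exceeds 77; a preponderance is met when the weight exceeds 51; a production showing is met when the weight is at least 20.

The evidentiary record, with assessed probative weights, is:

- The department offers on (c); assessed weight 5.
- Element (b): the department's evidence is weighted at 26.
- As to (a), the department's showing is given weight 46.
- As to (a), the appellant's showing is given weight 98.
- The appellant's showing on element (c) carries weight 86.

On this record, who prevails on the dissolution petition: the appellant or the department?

At Stage 1 the appellant must meet a preponderance (weight exceeds 51): on (a) the weight is 98 less the opposing 46 gives net 52, > 51, so (a) meets the standard.
  Stage 1 carried; the burden shifts to the department.
At Stage 2 the department must meet a production showing (weight is at least 20): on (b) the weight is 26, ≥ 20, so (b) meets the standard.
  Stage 2 carried; the burden shifts to the appellant.
At Stage 3 the appellant must meet clear and convincing evidence (weight exceeds 77): on (c) the weight is 86 less the opposing 5 gives net 81, which does exceed 77, so (c) meets the standard.
  All elements met at the final stage.
All stages carried — the appellant prevails.

appellant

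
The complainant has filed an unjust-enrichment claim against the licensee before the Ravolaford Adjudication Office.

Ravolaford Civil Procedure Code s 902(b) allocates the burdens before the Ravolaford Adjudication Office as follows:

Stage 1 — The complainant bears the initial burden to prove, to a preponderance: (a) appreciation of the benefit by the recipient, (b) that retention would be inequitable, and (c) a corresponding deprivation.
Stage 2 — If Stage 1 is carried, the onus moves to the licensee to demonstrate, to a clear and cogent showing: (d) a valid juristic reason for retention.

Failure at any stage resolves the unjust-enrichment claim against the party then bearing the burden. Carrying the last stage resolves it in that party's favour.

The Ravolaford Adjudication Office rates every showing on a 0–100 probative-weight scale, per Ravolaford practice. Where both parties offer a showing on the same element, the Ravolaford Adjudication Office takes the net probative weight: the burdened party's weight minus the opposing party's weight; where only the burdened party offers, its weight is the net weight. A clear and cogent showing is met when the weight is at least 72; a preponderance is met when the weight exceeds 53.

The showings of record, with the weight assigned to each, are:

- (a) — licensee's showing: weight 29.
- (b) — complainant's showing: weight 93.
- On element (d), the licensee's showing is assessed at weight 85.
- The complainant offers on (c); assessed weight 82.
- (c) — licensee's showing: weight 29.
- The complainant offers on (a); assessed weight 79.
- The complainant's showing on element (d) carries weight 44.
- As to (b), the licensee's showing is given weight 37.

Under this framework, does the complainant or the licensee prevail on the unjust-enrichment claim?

licensee

Stage 1 — burden on complainant; standard: a preponderance (weight exceeds 53).
    (a): 79 − 29 = 50 ≤ 53 [not met]
    (b): 93 − 37 = 56 > 53 [met]
    (c): 82 − 29 = 53 ≤ 53 [not met]
  The complainant does not carry Stage 1.
So the licensee prevails.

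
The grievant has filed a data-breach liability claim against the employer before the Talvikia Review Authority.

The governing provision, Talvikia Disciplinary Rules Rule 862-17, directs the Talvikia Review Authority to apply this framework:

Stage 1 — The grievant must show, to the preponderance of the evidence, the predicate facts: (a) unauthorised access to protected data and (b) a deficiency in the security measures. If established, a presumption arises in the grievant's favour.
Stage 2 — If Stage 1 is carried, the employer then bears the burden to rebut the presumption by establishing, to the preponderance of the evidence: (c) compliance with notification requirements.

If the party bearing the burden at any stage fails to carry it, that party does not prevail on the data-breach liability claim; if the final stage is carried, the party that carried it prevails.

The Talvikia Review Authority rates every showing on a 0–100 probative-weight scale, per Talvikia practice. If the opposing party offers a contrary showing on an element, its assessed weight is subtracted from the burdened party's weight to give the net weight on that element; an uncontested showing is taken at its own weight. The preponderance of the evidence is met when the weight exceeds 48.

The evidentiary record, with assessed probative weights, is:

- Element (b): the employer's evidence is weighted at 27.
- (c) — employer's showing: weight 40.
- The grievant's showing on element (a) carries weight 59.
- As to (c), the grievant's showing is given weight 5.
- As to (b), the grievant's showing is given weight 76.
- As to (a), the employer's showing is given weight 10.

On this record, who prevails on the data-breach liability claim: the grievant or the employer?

grievant

Stage 1 — burden on grievant; standard: the preponderance of the evidence (weight exceeds 48).
    (a): 59 − 10 = 49 > 48 [met]
    (b): 76 − 27 = 49 > 48 [met]
  Stage 1 is satisfied; the onus moves to the employer.
Stage 2 — burden on employer; standard: the preponderance of the evidence (weight exceeds 48).
    (c): 40 − 5 = 35 ≤ 48 [not met]
  The employer does not carry Stage 2.
The grievant prevails.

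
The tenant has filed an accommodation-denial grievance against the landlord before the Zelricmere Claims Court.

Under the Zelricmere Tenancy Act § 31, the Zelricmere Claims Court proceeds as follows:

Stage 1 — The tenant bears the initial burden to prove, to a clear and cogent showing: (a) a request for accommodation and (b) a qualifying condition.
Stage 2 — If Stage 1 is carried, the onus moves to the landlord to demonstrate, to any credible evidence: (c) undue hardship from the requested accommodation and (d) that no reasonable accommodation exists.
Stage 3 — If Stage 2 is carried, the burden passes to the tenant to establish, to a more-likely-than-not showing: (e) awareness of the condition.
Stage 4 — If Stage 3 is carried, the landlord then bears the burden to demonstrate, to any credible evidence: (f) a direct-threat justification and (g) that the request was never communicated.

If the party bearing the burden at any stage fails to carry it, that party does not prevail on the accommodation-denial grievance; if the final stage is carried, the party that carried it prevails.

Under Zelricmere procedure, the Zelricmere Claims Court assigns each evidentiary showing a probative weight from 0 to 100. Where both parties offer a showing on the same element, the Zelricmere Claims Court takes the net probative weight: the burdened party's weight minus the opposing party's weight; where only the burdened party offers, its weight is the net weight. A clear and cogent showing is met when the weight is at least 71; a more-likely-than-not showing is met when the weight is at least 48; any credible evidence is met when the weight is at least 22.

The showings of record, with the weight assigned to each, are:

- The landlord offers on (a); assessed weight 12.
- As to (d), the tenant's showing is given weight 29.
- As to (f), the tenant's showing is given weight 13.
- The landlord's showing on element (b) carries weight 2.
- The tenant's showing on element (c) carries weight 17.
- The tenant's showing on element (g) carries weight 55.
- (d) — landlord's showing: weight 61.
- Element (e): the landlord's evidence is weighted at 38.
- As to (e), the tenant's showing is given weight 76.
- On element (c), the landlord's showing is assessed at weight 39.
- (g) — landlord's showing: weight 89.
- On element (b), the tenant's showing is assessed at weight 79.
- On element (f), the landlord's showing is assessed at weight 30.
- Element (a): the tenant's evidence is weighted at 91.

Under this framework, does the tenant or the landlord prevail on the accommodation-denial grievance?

At Stage 1 the tenant must meet a clear and cogent showing (weight is at least 71): on (a) the weight is 91 less the opposing 12 gives net 79, which does reach 71, so (a) meets the standard; on (b) the weight is 79 less the opposing 2 gives net 77, ≥ 71, so (b) meets the standard.
  All elements met. The burden passes to the landlord.
At Stage 2 the landlord must meet any credible evidence (weight is at least 22): on (c) the weight is 39 less the opposing 17 gives net 22, ≥ 22, so (c) meets the standard; on (d) the weight is 61 less the opposing 29 gives net 32, ≥ 22, so (d) meets the standard.
  Stage 2 is satisfied; the onus moves to the tenant.
At Stage 3 the tenant must meet a more-likely-than-not showing (weight is at least 48): on (e) the weight is 76 less the opposing 38 gives net 38, < 48, so (e) does not meet the standard.
  The tenant does not carry Stage 3.
So the landlord prevails.

landlord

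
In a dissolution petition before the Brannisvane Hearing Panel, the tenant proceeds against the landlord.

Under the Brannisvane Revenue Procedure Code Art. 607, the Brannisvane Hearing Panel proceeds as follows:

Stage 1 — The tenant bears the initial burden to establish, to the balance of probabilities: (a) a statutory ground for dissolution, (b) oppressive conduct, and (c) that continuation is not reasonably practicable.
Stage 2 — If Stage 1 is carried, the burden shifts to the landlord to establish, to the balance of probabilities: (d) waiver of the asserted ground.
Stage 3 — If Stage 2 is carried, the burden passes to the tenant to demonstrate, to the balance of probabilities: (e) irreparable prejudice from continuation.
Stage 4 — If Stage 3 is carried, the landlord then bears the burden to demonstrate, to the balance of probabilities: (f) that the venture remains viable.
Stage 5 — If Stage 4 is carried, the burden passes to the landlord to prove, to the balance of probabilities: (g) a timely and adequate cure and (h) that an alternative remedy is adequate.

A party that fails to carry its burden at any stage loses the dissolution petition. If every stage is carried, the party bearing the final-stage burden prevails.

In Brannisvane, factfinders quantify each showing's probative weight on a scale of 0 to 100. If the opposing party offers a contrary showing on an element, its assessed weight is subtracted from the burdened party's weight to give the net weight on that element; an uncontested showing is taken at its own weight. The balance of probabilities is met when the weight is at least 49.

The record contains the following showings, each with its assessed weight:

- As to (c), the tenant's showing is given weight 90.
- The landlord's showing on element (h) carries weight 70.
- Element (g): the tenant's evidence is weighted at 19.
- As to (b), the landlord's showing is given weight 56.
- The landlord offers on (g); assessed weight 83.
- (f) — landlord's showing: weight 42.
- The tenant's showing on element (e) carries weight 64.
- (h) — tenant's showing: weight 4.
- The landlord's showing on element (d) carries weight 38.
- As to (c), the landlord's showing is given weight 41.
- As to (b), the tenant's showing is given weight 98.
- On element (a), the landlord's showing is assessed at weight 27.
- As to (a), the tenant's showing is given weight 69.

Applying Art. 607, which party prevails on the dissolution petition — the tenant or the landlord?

Stage 1 — burden on tenant; standard: the balance of probabilities (weight is at least 49).
    (a): 69 − 27 = 42 < 49 [not met]
    (b): 98 − 56 = 42 < 49 [not met]
    (c): 90 − 41 = 49 ≥ 49 [met]
  Not every element is met, so the tenant fails to carry Stage 1.
So the landlord prevails.

landlord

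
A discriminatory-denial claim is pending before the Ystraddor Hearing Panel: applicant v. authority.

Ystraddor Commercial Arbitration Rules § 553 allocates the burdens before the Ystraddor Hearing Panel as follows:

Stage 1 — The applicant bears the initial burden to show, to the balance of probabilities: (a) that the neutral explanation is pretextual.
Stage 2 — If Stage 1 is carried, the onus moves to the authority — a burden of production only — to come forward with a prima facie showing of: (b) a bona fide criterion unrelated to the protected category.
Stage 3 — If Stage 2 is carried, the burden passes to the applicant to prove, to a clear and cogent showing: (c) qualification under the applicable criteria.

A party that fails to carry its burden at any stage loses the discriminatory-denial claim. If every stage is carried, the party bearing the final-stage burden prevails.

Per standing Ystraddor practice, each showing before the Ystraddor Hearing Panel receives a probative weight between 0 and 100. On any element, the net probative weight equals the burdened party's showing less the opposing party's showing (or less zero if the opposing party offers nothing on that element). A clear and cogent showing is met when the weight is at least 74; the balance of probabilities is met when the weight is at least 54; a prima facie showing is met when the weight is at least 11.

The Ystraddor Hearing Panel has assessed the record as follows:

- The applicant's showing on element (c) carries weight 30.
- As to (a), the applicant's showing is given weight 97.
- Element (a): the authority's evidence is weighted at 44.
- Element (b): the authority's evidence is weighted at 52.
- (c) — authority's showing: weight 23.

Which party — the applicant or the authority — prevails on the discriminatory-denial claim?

authority

Stage 1 (applicant, the balance of probabilities, weight is at least 54): (a) net 97−44=53 < 54 — fails.
  The applicant does not carry Stage 1.
The analysis ends at Stage 1; the authority prevails.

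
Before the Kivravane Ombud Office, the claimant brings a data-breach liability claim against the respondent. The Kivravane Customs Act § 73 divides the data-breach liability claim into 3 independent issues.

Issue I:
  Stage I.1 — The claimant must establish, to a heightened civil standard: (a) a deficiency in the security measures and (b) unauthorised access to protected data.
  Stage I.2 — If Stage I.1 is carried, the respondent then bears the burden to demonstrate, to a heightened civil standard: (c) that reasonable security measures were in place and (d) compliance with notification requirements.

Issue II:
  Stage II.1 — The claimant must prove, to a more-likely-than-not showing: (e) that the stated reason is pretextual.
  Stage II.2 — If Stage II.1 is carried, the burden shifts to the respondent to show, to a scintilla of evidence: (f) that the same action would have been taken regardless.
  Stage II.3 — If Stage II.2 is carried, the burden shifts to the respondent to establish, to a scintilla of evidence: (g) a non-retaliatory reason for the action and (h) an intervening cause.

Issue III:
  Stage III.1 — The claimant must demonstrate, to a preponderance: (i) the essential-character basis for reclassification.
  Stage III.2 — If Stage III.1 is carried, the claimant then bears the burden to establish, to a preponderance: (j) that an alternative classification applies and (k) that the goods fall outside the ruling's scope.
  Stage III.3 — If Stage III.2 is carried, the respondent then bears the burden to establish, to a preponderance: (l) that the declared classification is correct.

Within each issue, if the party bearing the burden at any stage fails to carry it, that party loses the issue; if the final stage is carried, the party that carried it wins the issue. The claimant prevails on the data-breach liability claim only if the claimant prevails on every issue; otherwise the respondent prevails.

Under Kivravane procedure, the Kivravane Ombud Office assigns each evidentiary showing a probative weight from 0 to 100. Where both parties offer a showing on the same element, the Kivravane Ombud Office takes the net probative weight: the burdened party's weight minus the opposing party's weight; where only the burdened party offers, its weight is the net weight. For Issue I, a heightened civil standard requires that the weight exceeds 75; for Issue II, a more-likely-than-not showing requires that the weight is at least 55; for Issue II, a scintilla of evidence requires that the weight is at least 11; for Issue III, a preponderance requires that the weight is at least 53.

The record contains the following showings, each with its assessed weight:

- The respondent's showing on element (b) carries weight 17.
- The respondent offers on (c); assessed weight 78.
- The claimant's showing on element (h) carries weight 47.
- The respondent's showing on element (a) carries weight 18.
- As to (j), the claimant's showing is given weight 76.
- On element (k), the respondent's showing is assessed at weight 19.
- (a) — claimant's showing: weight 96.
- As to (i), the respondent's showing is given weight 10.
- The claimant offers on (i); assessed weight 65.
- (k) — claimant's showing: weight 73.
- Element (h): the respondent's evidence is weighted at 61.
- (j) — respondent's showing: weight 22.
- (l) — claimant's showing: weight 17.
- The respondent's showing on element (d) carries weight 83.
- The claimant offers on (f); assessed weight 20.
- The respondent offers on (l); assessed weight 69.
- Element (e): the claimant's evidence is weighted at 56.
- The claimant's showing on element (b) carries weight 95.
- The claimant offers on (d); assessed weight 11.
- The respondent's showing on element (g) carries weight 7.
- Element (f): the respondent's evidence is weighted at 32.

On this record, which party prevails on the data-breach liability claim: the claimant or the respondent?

claimant

— Issue I —
At Stage I.1 the claimant must meet a heightened civil standard (weight exceeds 75): on (a) the weight is 96 less the opposing 18 gives net 78, which does exceed 75, so (a) meets the standard; on (b) the weight is 95 less the opposing 17 gives net 78, > 75, so (b) meets the standard.
  Stage I.1 is satisfied; the onus moves to the respondent.
At Stage I.2 the respondent must meet a heightened civil standard (weight exceeds 75): on (c) the weight is 78, which does exceed 75, so (c) meets the standard; on (d) the weight is 83 less the opposing 11 gives net 72, which does not exceed 75, so (d) does not meet the standard.
  Stage I.2 not carried; the respondent fails its burden.
The analysis ends at Stage I.2; the claimant prevails on this issue.
— Issue II —
Stage II.1 — burden on claimant; standard: a more-likely-than-not showing (weight is at least 55).
    (e): 56 ≥ 55 [met]
  All elements met. The burden passes to the respondent.
Stage II.2 — burden on respondent; standard: a scintilla of evidence (weight is at least 11).
    (f): 32 − 20 = 12 ≥ 11 [met]
  Stage II.2 is satisfied; the respondent continues to bear the burden.
Stage II.3 — burden on respondent; standard: a scintilla of evidence (weight is at least 11).
    (g): 7 < 11 [not met]
    (h): 61 − 47 = 14 ≥ 11 [met]
  Stage II.3 not carried; the respondent fails its burden.
The analysis ends at Stage II.3; the claimant prevails on this issue.
— Issue III —
At Stage III.1 the claimant must meet a preponderance (weight is at least 53): on (i) the weight is 65 less the opposing 10 gives net 55, ≥ 53, so (i) meets the standard.
  Stage III.1 carried; the burden remains with the claimant.
At Stage III.2 the claimant must meet a preponderance (weight is at least 53): on (j) the weight is 76 less the opposing 22 gives net 54, which does reach 53, so (j) meets the standard; on (k) the weight is 73 less the opposing 19 gives net 54, which does reach 53, so (k) meets the standard.
  Stage III.2 is satisfied; the onus moves to the respondent.
At Stage III.3 the respondent must meet a preponderance (weight is at least 53): on (l) the weight is 69 less the opposing 17 gives net 52, < 53, so (l) does not meet the standard.
  The respondent does not carry Stage III.3.
The claimant prevails on this issue.
Per-issue: Issue I → claimant; Issue II → claimant; Issue III → claimant. The claimant must prevail on every issue; overall, the claimant prevails.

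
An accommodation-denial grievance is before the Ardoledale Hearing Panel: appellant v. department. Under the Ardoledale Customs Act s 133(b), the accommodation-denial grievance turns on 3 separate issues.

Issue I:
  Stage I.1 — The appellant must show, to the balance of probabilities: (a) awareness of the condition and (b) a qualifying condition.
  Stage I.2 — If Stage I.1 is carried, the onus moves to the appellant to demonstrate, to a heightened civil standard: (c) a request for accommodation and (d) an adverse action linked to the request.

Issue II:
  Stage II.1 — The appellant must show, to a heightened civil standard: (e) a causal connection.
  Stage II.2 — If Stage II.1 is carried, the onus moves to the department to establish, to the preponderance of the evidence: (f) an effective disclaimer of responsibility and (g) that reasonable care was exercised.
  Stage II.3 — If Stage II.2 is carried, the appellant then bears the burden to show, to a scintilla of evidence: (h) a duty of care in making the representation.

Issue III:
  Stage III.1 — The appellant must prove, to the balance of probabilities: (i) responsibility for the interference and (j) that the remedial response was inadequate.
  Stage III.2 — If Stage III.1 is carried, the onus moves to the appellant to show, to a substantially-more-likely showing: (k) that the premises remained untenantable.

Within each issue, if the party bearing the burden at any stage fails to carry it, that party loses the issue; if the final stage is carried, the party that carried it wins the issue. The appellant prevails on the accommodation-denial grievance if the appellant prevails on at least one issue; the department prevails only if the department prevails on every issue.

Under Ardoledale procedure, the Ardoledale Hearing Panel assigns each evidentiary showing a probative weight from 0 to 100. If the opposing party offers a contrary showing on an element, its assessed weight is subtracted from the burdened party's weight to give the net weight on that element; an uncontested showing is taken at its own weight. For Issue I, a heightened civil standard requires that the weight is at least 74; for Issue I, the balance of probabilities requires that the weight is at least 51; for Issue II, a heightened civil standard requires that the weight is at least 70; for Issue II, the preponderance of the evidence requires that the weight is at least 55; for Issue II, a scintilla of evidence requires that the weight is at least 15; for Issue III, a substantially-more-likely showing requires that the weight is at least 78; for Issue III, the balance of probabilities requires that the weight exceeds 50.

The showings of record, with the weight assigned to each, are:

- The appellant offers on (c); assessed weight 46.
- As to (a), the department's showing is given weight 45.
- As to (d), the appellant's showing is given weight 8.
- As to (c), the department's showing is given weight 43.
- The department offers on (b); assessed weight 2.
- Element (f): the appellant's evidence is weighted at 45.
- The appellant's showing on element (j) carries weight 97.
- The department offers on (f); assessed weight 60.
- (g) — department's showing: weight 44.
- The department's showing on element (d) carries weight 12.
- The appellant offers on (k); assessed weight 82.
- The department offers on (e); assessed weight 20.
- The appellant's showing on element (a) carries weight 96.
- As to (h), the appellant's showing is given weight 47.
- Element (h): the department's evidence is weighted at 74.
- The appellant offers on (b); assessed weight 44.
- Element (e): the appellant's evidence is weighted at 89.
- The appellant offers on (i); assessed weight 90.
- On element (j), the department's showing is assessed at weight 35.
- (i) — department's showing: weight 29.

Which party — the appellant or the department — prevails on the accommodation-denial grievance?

appellant

— Issue I —
Stage I.1 (appellant, the balance of probabilities, weight is at least 51): (a) net 96−45=51 ≥ 51 — meets; (b) net 44−2=42 < 51 — fails.
  The appellant does not carry Stage I.1.
The analysis ends at Stage I.1; the department prevails on this issue.
— Issue II —
At Stage II.1 the appellant must meet a heightened civil standard (weight is at least 70): on (e) the weight is 89 less the opposing 20 gives net 69, < 70, so (e) does not meet the standard.
  The appellant does not carry Stage II.1.
So the department prevails on this issue.
— Issue III —
Stage III.1 — burden on appellant; standard: the balance of probabilities (weight exceeds 50).
    (i): 90 − 29 = 61 > 50 [met]
    (j): 97 − 35 = 62 > 50 [met]
  Stage III.1 carried; the burden remains with the appellant.
Stage III.2 — burden on appellant; standard: a substantially-more-likely showing (weight is at least 78).
    (k): 82 ≥ 78 [met]
  Stage III.2 carried; the final stage is satisfied.
All stages carried — the appellant prevails on this issue.
Per-issue: Issue I → department; Issue II → department; Issue III → appellant. The appellant must prevail on at least one issue; overall, the appellant prevails.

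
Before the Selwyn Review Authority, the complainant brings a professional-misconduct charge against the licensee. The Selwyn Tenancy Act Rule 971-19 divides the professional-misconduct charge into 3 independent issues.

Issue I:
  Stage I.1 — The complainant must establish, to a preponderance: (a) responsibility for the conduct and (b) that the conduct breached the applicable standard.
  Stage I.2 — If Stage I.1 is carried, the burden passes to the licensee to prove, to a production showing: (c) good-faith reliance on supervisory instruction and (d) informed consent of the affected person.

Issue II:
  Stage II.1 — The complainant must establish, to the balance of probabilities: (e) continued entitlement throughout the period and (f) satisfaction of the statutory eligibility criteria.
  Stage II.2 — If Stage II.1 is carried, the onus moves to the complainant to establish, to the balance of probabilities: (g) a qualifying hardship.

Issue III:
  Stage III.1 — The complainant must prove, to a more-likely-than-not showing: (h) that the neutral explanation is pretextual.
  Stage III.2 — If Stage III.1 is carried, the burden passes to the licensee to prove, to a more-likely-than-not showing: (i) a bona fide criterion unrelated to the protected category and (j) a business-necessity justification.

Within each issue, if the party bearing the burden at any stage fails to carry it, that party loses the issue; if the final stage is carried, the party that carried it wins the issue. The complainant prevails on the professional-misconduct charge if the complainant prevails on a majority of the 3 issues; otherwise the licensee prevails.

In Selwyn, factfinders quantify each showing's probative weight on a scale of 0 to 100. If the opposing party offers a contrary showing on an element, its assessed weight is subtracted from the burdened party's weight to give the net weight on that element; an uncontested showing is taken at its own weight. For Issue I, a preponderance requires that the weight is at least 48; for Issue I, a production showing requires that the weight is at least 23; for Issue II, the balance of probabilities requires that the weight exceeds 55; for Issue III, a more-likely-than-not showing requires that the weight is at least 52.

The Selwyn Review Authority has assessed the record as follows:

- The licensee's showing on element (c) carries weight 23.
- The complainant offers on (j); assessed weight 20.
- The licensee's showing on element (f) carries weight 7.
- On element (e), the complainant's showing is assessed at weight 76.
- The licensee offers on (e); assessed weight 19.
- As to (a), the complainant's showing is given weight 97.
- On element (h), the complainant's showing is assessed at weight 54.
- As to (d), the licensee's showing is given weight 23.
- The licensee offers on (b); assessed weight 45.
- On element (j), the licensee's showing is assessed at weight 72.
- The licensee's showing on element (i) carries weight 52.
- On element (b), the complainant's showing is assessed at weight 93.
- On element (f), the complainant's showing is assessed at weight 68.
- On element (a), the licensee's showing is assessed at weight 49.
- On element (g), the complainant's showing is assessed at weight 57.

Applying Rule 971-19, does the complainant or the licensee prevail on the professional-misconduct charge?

licensee

— Issue I —
Stage I.1 (complainant, a preponderance, weight is at least 48): (a) net 97−49=48 ≥ 48 — meets; (b) net 93−45=48 ≥ 48 — meets.
  The complainant carries Stage I.1; the licensee now bears the burden.
Stage I.2 (licensee, a production showing, weight is at least 23): (c) 23 ≥ 23 — meets; (d) 23 ≥ 23 — meets.
  Stage I.2 carried; the final stage is satisfied.
Every stage carried; the licensee prevails on this issue.
— Issue II —
At Stage II.1 the complainant must meet the balance of probabilities (weight exceeds 55): on (e) the weight is 76 less the opposing 19 gives net 57, > 55, so (e) meets the standard; on (f) the weight is 68 less the opposing 7 gives net 61, which does exceed 55, so (f) meets the standard.
  All elements met. The complainant retains the burden for Stage II.2.
At Stage II.2 the complainant must meet the balance of probabilities (weight exceeds 55): on (g) the weight is 57, which does exceed 55, so (g) meets the standard.
  Stage II.2 carried; the final stage is satisfied.
All stages carried — the complainant prevails on this issue.
— Issue III —
Stage III.1 — burden on complainant; standard: a more-likely-than-not showing (weight is at least 52).
    (h): 54 ≥ 52 [met]
  Stage III.1 is satisfied; the onus moves to the licensee.
Stage III.2 — burden on licensee; standard: a more-likely-than-not showing (weight is at least 52).
    (i): 52 ≥ 52 [met]
    (j): 72 − 20 = 52 ≥ 52 [met]
  Stage III.2 carried; the final stage is satisfied.
Every stage carried; the licensee prevails on this issue.
Per-issue: Issue I → licensee; Issue II → complainant; Issue III → licensee. The complainant must prevail on a majority of issues; overall, the licensee prevails.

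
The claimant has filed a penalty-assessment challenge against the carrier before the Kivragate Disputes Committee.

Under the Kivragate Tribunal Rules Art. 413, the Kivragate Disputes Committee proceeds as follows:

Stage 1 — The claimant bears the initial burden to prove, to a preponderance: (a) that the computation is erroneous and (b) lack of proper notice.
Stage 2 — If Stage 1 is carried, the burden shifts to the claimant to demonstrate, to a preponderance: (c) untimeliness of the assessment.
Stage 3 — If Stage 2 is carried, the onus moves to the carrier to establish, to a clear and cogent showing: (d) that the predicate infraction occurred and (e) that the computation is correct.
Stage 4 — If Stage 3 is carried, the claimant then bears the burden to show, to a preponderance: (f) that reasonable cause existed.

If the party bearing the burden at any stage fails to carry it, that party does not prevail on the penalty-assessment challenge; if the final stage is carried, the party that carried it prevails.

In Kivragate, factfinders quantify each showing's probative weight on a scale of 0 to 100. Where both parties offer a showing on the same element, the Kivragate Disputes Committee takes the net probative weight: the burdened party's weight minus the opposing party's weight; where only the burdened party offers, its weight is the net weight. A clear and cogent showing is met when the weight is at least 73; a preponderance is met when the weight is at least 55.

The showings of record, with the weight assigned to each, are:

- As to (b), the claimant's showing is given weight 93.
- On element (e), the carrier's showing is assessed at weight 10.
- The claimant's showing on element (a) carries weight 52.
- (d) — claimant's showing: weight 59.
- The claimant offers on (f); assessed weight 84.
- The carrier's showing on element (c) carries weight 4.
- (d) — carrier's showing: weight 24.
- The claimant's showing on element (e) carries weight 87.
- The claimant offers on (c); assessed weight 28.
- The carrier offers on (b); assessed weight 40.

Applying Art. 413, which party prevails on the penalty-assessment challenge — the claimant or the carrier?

carrier

Stage 1 — burden on claimant; standard: a preponderance (weight is at least 55).
    (a): 52 < 55 [not met]
    (b): 93 − 40 = 53 < 55 [not met]
  The claimant does not carry Stage 1.
The analysis ends at Stage 1; the carrier prevails.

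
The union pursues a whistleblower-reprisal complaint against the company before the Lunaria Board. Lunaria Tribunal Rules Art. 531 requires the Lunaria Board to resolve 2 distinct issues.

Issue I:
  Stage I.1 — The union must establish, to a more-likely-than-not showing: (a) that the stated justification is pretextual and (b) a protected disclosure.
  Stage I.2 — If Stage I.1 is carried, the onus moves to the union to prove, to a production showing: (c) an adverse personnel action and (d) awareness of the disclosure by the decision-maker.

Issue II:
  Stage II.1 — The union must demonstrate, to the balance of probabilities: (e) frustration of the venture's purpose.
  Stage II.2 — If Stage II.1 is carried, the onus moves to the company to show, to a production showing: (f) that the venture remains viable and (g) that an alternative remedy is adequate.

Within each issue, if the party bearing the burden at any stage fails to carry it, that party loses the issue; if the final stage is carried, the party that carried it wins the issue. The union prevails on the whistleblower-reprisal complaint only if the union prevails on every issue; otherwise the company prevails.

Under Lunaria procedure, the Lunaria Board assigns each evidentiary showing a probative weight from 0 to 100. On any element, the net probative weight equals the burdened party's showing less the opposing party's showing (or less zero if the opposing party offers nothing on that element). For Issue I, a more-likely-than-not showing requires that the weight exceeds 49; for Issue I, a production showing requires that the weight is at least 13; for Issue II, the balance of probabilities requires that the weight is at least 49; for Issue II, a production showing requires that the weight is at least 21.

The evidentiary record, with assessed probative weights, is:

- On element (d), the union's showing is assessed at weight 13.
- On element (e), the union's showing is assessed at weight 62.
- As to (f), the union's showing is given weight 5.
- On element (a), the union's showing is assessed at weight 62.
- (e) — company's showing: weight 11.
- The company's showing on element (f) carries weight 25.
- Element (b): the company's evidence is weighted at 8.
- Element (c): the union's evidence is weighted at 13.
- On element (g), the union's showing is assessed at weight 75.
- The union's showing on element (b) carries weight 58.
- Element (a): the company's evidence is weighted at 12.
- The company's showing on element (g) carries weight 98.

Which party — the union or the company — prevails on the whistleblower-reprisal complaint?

union

— Issue I —
Stage I.1 (union, a more-likely-than-not showing, weight exceeds 49): (a) net 62−12=50 > 49 — meets; (b) net 58−8=50 > 49 — meets.
  Stage I.1 is satisfied; the union continues to bear the burden.
Stage I.2 (union, a production showing, weight is at least 13): (c) 13 ≥ 13 — meets; (d) 13 ≥ 13 — meets.
  The union carries the last stage.
Every stage carried; the union prevails on this issue.
— Issue II —
Stage II.1 (union, the balance of probabilities, weight is at least 49): (e) net 62−11=51 ≥ 49 — meets.
  The union carries Stage II.1; the company now bears the burden.
Stage II.2 (company, a production showing, weight is at least 21): (f) net 25−5=20 < 21 — fails; (g) net 98−75=23 ≥ 21 — meets.
  Not every element is met, so the company fails to carry Stage II.2.
The union prevails on this issue.
Per-issue: Issue I → union; Issue II → union. The union must prevail on every issue; overall, the union prevails.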